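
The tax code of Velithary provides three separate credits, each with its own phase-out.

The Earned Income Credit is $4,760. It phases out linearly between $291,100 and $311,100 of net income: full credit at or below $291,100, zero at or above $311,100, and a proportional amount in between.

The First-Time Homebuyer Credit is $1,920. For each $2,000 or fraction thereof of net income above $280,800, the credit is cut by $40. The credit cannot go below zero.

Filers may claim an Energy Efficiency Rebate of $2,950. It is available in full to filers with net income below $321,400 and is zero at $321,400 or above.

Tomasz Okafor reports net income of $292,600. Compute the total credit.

$9,033

Earned Income Credit: $292,600 is $1,500 into a $20,000 phase-out range, leaving 18,500/20,000 of the credit: $4,760 × 18,500/20,000 = $4,403.
First-Time Homebuyer Credit: income exceeds $280,800 by $11,800, which is 6 full-or-partial $2,000 increments; reduction = 6 × $40 = $240, leaving $1,680.
Energy Efficiency Rebate: $292,600 is below the $321,400 cutoff, so the full $2,950 applies.
Total: $4,403 + $1,680 + $2,950 = $9,033.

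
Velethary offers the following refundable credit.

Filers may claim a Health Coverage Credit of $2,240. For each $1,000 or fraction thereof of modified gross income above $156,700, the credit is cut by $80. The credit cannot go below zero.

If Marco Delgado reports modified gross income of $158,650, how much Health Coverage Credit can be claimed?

Health Coverage Credit: income exceeds $156,700 by $1,950, which is 2 full-or-partial $1,000 increments; reduction = 2 × $80 = $160, leaving $2,080.

$2,080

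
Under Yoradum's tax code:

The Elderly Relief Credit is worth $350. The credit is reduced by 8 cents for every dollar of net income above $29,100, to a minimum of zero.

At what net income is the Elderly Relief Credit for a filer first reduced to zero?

The credit falls by 8% of each dollar above $29,100, so it reaches zero when the excess is $350 / 8% = $4,375: income = $29,100 + $4,375 = $33,475.

$33,475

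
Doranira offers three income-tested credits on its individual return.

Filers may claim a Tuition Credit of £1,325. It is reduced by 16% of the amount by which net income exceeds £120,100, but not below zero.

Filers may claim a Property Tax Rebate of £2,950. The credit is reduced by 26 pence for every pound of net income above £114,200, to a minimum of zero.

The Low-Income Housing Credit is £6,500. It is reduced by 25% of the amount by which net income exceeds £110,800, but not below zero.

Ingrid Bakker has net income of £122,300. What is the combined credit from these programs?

Tuition Credit: 16% of the £2,200 excess over £120,100 is £352; credit = £1,325 − £352 = £973.
Property Tax Rebate: 26% of the £8,100 excess over £114,200 is £2,106; credit = £2,950 − £2,106 = £844.
Low-Income Housing Credit: 25% of the £11,500 excess over £110,800 is £2,875; credit = £6,500 − £2,875 = £3,625.
Total: £973 + £844 + £3,625 = £5,442.

£5,442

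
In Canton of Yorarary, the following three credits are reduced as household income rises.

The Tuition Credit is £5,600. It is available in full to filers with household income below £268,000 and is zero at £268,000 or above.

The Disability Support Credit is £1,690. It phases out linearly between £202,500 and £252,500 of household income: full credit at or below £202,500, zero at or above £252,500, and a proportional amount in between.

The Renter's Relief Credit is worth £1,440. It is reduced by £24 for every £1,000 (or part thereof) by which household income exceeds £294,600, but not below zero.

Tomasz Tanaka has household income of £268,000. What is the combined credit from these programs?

Tuition Credit: £268,000 meets or exceeds the £268,000 cutoff, so the credit is £0.
Disability Support Credit: £268,000 is at or above £252,500, so the credit is £0.
Renter's Relief Credit: £268,000 is at or below the £294,600 threshold, so the full £1,440 applies.
Total: £0 + £0 + £1,440 = £1,440.

£1,440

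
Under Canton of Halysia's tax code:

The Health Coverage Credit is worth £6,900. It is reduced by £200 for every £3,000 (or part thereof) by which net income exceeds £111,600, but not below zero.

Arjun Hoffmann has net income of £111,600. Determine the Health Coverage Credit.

£6,900

Health Coverage Credit: £111,600 is at or below the £111,600 threshold, so the full £6,900 applies.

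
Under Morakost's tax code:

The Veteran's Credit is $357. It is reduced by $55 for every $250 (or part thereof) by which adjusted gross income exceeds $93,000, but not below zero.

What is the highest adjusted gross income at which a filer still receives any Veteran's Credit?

After 6 increments the reduction is 6 × $55 = $330, leaving $27; one more increment wipes it out. Increment 6 ends at excess 6 × $250 = $1,500, so the highest qualifying income is $93,000 + $1,500 = $94,500.

$94,500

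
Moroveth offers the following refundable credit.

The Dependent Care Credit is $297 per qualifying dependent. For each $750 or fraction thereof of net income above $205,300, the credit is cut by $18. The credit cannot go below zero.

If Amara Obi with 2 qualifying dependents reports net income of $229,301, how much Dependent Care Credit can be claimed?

Dependent Care Credit: base = 2 × $297 = $594. income exceeds $205,300 by $24,001 → 33 increments × $18 = $594 ≥ base, so the credit is $0.

$0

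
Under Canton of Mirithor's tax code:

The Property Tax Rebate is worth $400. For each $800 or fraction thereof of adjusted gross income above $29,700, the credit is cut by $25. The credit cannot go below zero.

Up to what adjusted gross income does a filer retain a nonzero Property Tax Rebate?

After 15 increments the reduction is 15 × $25 = $375, leaving $25; one more increment wipes it out. Increment 15 ends at excess 15 × $800 = $12,000, so the highest qualifying income is $29,700 + $12,000 = $41,700.

$41,700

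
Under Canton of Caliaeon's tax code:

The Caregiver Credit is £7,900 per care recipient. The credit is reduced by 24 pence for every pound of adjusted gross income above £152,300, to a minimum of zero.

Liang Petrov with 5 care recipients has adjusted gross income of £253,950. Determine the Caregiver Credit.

£15,104

Caregiver Credit: base = 5 × £7,900 = £39,500. 24% of the £101,650 excess over £152,300 is £24,396; credit = £39,500 − £24,396 = £15,104.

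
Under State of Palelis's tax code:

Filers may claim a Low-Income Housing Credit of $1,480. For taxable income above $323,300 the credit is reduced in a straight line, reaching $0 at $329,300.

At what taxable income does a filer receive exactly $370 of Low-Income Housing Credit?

$370 is 370/1,480 of the full $1,480, so 1,110/1,480 of the $6,000 range has been used: income = $323,300 + $6,000 × 1,110/1,480 = $327,800.

$327,800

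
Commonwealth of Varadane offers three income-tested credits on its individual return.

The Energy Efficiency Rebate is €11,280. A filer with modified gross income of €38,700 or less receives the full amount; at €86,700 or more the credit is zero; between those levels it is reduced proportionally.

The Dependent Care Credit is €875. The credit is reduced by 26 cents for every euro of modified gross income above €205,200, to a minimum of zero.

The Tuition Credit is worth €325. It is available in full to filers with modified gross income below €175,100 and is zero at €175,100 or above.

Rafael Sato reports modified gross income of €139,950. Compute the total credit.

Energy Efficiency Rebate: €139,950 is at or above €86,700, so the credit is €0.
Dependent Care Credit: €139,950 is at or below the €205,200 threshold, so the full €875 applies.
Tuition Credit: €139,950 is below the €175,100 cutoff, so the full €325 applies.
Total: €0 + €875 + €325 = €1,200.

€1,200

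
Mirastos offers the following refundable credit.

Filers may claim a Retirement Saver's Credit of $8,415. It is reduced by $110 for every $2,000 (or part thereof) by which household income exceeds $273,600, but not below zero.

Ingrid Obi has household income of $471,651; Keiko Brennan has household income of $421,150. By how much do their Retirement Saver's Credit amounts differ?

Ingrid ($471,651): Retirement Saver's Credit: income exceeds $273,600 by $198,051 → 100 increments × $110 = $11,000 ≥ base, so the credit is $0.
Keiko ($421,150): Retirement Saver's Credit: income exceeds $273,600 by $147,550, which is 74 full-or-partial $2,000 increments; reduction = 74 × $110 = $8,140, leaving $275.
Difference: |$0 − $275| = $275.

$275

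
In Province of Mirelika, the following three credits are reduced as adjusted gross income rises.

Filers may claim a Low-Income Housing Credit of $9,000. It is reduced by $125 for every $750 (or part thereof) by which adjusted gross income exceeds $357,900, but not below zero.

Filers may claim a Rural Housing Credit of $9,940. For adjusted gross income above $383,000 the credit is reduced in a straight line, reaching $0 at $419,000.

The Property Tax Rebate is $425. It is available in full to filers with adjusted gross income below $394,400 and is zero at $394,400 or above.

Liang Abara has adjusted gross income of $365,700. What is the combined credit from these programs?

Low-Income Housing Credit: income exceeds $357,900 by $7,800, which is 11 full-or-partial $750 increments; reduction = 11 × $125 = $1,375, leaving $7,625.
Rural Housing Credit: $365,700 is at or below the $383,000 threshold, so the full $9,940 applies.
Property Tax Rebate: $365,700 is below the $394,400 cutoff, so the full $425 applies.
Total: $7,625 + $9,940 + $425 = $17,990.

$17,990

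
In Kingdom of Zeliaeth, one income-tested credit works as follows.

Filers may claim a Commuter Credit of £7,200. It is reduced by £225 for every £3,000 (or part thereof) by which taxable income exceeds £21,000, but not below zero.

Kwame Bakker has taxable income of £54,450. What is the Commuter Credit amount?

£4,500

Commuter Credit: income exceeds £21,000 by £33,450, which is 12 full-or-partial £3,000 increments; reduction = 12 × £225 = £2,700, leaving £4,500.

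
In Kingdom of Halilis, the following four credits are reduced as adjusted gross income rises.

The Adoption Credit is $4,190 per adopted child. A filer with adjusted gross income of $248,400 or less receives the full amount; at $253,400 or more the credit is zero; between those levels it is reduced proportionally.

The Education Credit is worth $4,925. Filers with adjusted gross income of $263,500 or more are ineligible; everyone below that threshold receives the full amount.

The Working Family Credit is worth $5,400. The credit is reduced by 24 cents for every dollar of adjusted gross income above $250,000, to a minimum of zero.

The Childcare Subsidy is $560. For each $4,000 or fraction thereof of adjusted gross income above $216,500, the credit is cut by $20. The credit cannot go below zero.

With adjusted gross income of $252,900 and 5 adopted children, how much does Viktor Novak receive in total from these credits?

$12,084

Adoption Credit: base = 5 × $4,190 = $20,950. $252,900 is $4,500 into a $5,000 phase-out range, leaving 500/5,000 of the credit: $20,950 × 500/5,000 = $2,095.
Education Credit: $252,900 is below the $263,500 cutoff, so the full $4,925 applies.
Working Family Credit: 24% of the $2,900 excess over $250,000 is $696; credit = $5,400 − $696 = $4,704.
Childcare Subsidy: income exceeds $216,500 by $36,400, which is 10 full-or-partial $4,000 increments; reduction = 10 × $20 = $200, leaving $360.
Total: $2,095 + $4,925 + $4,704 + $360 = $12,084.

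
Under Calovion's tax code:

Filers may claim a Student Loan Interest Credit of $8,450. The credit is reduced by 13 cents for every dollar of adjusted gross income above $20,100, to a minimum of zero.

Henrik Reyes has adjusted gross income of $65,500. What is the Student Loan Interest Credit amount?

$2,548

Student Loan Interest Credit: 13% of the $45,400 excess over $20,100 is $5,902; credit = $8,450 − $5,902 = $2,548.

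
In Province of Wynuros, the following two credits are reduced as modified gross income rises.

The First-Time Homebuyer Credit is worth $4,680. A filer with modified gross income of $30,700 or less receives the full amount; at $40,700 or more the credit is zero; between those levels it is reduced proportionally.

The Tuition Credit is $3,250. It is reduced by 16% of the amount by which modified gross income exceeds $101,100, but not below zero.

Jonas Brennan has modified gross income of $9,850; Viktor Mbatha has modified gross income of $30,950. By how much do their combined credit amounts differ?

$117

Jonas ($9,850): First-Time Homebuyer Credit: $9,850 is at or below the $30,700 threshold, so the full $4,680 applies. Tuition Credit: $9,850 is at or below the $101,100 threshold, so the full $3,250 applies. total $4,680 + $3,250 = $7,930
Viktor ($30,950): First-Time Homebuyer Credit: $30,950 is $250 into a $10,000 phase-out range, leaving 9,750/10,000 of the credit: $4,680 × 9,750/10,000 = $4,563. Tuition Credit: $30,950 is at or below the $101,100 threshold, so the full $3,250 applies. total $4,563 + $3,250 = $7,813
Difference: |$7,930 − $7,813| = $117.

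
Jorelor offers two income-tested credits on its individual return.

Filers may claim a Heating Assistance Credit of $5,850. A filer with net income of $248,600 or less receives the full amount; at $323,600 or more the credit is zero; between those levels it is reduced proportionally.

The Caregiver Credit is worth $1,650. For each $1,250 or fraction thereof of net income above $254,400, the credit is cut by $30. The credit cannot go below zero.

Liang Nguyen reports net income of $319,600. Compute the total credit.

Heating Assistance Credit: $319,600 is $71,000 into a $75,000 phase-out range, leaving 4,000/75,000 of the credit: $5,850 × 4,000/75,000 = $312.
Caregiver Credit: income exceeds $254,400 by $65,200, which is 53 full-or-partial $1,250 increments; reduction = 53 × $30 = $1,590, leaving $60.
Total: $312 + $60 = $372.

$372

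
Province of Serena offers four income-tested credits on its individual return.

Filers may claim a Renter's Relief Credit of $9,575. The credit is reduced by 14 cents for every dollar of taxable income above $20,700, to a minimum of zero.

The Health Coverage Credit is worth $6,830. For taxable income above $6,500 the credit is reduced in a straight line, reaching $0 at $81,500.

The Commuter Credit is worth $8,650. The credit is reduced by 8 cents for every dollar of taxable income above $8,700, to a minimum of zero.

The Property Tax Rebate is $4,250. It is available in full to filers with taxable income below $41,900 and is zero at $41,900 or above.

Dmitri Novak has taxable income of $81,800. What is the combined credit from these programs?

Renter's Relief Credit: 14% of the $61,100 excess over $20,700 is $8,554; credit = $9,575 − $8,554 = $1,021.
Health Coverage Credit: $81,800 is at or above $81,500, so the credit is $0.
Commuter Credit: 8% of the $73,100 excess over $8,700 is $5,848; credit = $8,650 − $5,848 = $2,802.
Property Tax Rebate: $81,800 meets or exceeds the $41,900 cutoff, so the credit is $0.
Total: $1,021 + $0 + $2,802 + $0 = $3,823.

$3,823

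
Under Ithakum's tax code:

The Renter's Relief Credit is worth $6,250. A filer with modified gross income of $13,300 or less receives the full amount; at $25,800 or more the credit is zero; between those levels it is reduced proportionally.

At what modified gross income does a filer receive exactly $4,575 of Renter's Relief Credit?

$4,575 is 4,575/6,250 of the full $6,250, so 1,675/6,250 of the $12,500 range has been used: income = $13,300 + $12,500 × 1,675/6,250 = $16,650.

$16,650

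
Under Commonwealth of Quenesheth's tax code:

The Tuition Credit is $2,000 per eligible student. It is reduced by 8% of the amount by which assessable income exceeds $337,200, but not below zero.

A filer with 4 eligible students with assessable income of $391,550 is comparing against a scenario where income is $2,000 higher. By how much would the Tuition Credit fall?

At $391,550 — base = 4 × $2,000 = $8,000. 8% of the $54,350 excess over $337,200 is $4,348; credit = $8,000 − $4,348 = $3,652.
At $393,550 — base = 4 × $2,000 = $8,000. 8% of the $56,350 excess over $337,200 is $4,508; credit = $8,000 − $4,508 = $3,492.
Lost: $3,652 − $3,492 = $160.

$160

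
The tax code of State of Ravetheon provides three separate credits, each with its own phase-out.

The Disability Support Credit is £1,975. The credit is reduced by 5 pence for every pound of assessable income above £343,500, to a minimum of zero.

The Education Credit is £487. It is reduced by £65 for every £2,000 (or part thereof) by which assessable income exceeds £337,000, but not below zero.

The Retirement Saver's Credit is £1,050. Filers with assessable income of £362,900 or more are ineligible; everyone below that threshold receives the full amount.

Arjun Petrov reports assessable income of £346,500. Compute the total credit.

£3,037

Disability Support Credit: 5% of the £3,000 excess over £343,500 is £150; credit = £1,975 − £150 = £1,825.
Education Credit: income exceeds £337,000 by £9,500, which is 5 full-or-partial £2,000 increments; reduction = 5 × £65 = £325, leaving £162.
Retirement Saver's Credit: £346,500 is below the £362,900 cutoff, so the full £1,050 applies.
Total: £1,825 + £162 + £1,050 = £3,037.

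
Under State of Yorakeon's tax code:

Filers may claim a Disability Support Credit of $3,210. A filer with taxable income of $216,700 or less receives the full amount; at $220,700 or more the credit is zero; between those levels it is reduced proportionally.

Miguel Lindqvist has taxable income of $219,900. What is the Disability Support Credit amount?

Disability Support Credit: $219,900 is $3,200 into a $4,000 phase-out range, leaving 800/4,000 of the credit: $3,210 × 800/4,000 = $642.

$642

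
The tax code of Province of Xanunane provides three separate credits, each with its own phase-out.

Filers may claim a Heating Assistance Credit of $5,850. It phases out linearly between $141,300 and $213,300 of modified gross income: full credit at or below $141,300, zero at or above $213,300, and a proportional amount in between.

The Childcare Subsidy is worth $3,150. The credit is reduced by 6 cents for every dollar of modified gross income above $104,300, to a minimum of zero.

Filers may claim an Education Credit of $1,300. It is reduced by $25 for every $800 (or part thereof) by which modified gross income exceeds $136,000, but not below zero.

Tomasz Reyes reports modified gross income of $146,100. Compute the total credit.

Heating Assistance Credit: $146,100 is $4,800 into a $72,000 phase-out range, leaving 67,200/72,000 of the credit: $5,850 × 67,200/72,000 = $5,460.
Childcare Subsidy: 6% of the $41,800 excess over $104,300 is $2,508; credit = $3,150 − $2,508 = $642.
Education Credit: income exceeds $136,000 by $10,100, which is 13 full-or-partial $800 increments; reduction = 13 × $25 = $325, leaving $975.
Total: $5,460 + $642 + $975 = $7,077.

$7,077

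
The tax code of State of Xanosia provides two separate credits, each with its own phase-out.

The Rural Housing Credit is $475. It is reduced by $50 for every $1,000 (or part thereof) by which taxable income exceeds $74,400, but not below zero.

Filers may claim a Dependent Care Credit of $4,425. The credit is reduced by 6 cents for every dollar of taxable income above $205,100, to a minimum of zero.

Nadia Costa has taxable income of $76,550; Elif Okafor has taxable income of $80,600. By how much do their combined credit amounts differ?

Nadia ($76,550): Rural Housing Credit: income exceeds $74,400 by $2,150, which is 3 full-or-partial $1,000 increments; reduction = 3 × $50 = $150, leaving $325. Dependent Care Credit: $76,550 is at or below the $205,100 threshold, so the full $4,425 applies. total $325 + $4,425 = $4,750
Elif ($80,600): Rural Housing Credit: income exceeds $74,400 by $6,200, which is 7 full-or-partial $1,000 increments; reduction = 7 × $50 = $350, leaving $125. Dependent Care Credit: $80,600 is at or below the $205,100 threshold, so the full $4,425 applies. total $125 + $4,425 = $4,550
Difference: |$4,750 − $4,550| = $200.

$200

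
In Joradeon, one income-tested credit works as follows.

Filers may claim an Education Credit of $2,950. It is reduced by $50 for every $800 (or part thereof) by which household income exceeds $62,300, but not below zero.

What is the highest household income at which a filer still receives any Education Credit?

After 58 increments the reduction is 58 × $50 = $2,900, leaving $50; one more increment wipes it out. Increment 58 ends at excess 58 × $800 = $46,400, so the highest qualifying income is $62,300 + $46,400 = $108,700.

$108,700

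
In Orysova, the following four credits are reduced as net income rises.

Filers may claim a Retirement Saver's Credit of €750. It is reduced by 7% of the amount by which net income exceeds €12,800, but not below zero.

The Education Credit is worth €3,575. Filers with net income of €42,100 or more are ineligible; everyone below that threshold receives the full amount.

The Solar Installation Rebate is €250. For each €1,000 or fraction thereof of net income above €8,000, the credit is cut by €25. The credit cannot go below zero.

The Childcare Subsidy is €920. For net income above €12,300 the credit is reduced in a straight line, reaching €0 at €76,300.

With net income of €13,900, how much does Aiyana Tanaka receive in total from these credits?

€5,245

Retirement Saver's Credit: 7% of the €1,100 excess over €12,800 is €77; credit = €750 − €77 = €673.
Education Credit: €13,900 is below the €42,100 cutoff, so the full €3,575 applies.
Solar Installation Rebate: income exceeds €8,000 by €5,900, which is 6 full-or-partial €1,000 increments; reduction = 6 × €25 = €150, leaving €100.
Childcare Subsidy: €13,900 is €1,600 into a €64,000 phase-out range, leaving 62,400/64,000 of the credit: €920 × 62,400/64,000 = €897.
Total: €673 + €3,575 + €100 + €897 = €5,245.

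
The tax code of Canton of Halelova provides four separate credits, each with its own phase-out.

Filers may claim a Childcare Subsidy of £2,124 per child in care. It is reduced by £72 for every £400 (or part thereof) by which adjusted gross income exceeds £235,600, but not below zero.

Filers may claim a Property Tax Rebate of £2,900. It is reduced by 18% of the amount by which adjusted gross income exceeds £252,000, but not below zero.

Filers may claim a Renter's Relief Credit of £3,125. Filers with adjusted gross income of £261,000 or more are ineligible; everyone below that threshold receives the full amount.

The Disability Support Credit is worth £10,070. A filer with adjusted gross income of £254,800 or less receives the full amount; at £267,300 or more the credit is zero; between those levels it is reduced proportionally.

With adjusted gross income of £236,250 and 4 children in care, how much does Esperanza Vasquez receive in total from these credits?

£24,447

Childcare Subsidy: base = 4 × £2,124 = £8,496. income exceeds £235,600 by £650, which is 2 full-or-partial £400 increments; reduction = 2 × £72 = £144, leaving £8,352.
Property Tax Rebate: £236,250 is at or below the £252,000 threshold, so the full £2,900 applies.
Renter's Relief Credit: £236,250 is below the £261,000 cutoff, so the full £3,125 applies.
Disability Support Credit: £236,250 is at or below the £254,800 threshold, so the full £10,070 applies.
Total: £8,352 + £2,900 + £3,125 + £10,070 = £24,447.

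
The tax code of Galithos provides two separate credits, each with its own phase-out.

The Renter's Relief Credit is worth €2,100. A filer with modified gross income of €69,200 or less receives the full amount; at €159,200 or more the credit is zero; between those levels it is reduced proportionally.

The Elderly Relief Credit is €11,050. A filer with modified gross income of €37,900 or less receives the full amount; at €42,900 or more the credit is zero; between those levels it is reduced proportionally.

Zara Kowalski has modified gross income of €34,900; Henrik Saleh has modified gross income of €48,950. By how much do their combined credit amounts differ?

Zara (€34,900): Renter's Relief Credit: €34,900 is at or below the €69,200 threshold, so the full €2,100 applies. Elderly Relief Credit: €34,900 is at or below the €37,900 threshold, so the full €11,050 applies. total €2,100 + €11,050 = €13,150
Henrik (€48,950): Renter's Relief Credit: €48,950 is at or below the €69,200 threshold, so the full €2,100 applies. Elderly Relief Credit: €48,950 is at or above €42,900, so the credit is €0. total €2,100 + €0 = €2,100
Difference: |€13,150 − €2,100| = €11,050.

€11,050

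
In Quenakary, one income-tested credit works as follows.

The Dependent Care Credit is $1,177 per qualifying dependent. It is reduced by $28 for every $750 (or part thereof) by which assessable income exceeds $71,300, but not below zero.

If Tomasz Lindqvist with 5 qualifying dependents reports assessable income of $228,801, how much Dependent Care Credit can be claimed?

Dependent Care Credit: base = 5 × $1,177 = $5,885. income exceeds $71,300 by $157,501 → 211 increments × $28 = $5,908 ≥ base, so the credit is $0.

$0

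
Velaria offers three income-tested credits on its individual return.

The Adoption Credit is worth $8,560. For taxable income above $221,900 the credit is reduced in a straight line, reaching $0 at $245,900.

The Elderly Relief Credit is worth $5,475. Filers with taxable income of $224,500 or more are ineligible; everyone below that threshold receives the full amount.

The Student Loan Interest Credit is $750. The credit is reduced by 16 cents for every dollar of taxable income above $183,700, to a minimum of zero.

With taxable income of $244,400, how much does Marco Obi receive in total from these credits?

$535

Adoption Credit: $244,400 is $22,500 into a $24,000 phase-out range, leaving 1,500/24,000 of the credit: $8,560 × 1,500/24,000 = $535.
Elderly Relief Credit: $244,400 meets or exceeds the $224,500 cutoff, so the credit is $0.
Student Loan Interest Credit: 16% of the $60,700 excess over $183,700 is $9,712 ≥ base, so the credit is $0.
Total: $535 + $0 + $0 = $535.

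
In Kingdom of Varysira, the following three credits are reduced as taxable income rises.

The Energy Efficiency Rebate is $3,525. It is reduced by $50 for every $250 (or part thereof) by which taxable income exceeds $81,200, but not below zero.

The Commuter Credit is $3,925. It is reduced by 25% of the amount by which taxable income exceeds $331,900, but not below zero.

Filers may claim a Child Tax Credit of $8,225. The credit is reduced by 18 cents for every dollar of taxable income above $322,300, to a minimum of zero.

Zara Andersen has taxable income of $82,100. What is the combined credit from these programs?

Energy Efficiency Rebate: income exceeds $81,200 by $900, which is 4 full-or-partial $250 increments; reduction = 4 × $50 = $200, leaving $3,325.
Commuter Credit: $82,100 is at or below the $331,900 threshold, so the full $3,925 applies.
Child Tax Credit: $82,100 is at or below the $322,300 threshold, so the full $8,225 applies.
Total: $3,325 + $3,925 + $8,225 = $15,475.

$15,475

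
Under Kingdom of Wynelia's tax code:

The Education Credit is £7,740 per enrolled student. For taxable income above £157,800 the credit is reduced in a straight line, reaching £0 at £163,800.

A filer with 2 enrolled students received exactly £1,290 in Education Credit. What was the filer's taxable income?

Full credit = 2 × £7,740 = £15,480.
£1,290 is 1,290/15,480 of the full £15,480, so 14,190/15,480 of the £6,000 range has been used: income = £157,800 + £6,000 × 14,190/15,480 = £163,300.

£163,300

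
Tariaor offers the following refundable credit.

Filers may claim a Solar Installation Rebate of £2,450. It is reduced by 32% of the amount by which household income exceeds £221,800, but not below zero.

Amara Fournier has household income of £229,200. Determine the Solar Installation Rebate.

£82

Solar Installation Rebate: 32% of the £7,400 excess over £221,800 is £2,368; credit = £2,450 − £2,368 = £82.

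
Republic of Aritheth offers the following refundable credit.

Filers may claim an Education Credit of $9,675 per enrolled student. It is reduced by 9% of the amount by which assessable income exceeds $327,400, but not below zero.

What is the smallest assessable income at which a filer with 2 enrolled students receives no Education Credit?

$542,400

Full credit = 2 × $9,675 = $19,350.
The credit falls by 9% of each dollar above $327,400, so it reaches zero when the excess is $19,350 / 9% = $215,000: income = $327,400 + $215,000 = $542,400.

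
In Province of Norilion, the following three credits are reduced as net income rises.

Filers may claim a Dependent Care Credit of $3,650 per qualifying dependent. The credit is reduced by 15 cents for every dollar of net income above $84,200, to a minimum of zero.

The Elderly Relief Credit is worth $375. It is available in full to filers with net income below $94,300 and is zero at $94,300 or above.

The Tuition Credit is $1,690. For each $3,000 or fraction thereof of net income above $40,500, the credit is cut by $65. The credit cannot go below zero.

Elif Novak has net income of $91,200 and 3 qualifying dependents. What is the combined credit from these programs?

$10,860

Dependent Care Credit: base = 3 × $3,650 = $10,950. 15% of the $7,000 excess over $84,200 is $1,050; credit = $10,950 − $1,050 = $9,900.
Elderly Relief Credit: $91,200 is below the $94,300 cutoff, so the full $375 applies.
Tuition Credit: income exceeds $40,500 by $50,700, which is 17 full-or-partial $3,000 increments; reduction = 17 × $65 = $1,105, leaving $585.
Total: $9,900 + $375 + $585 = $10,860.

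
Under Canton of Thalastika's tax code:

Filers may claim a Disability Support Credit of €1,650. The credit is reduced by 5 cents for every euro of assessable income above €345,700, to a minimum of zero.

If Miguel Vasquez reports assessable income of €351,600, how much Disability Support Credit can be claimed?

Disability Support Credit: 5% of the €5,900 excess over €345,700 is €295; credit = €1,650 − €295 = €1,355.

€1,355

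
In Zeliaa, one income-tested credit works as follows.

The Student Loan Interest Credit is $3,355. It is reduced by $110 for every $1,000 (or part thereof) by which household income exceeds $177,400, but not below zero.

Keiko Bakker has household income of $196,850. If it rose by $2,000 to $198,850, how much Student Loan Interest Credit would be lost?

At $196,850 — income exceeds $177,400 by $19,450, which is 20 full-or-partial $1,000 increments; reduction = 20 × $110 = $2,200, leaving $1,155.
At $198,850 — income exceeds $177,400 by $21,450, which is 22 full-or-partial $1,000 increments; reduction = 22 × $110 = $2,420, leaving $935.
Lost: $1,155 − $935 = $220.

$220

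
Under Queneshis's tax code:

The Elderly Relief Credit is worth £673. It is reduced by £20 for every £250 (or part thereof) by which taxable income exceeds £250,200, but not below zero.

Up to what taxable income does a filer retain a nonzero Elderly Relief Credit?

After 33 increments the reduction is 33 × £20 = £660, leaving £13; one more increment wipes it out. Increment 33 ends at excess 33 × £250 = £8,250, so the highest qualifying income is £250,200 + £8,250 = £258,450.

£258,450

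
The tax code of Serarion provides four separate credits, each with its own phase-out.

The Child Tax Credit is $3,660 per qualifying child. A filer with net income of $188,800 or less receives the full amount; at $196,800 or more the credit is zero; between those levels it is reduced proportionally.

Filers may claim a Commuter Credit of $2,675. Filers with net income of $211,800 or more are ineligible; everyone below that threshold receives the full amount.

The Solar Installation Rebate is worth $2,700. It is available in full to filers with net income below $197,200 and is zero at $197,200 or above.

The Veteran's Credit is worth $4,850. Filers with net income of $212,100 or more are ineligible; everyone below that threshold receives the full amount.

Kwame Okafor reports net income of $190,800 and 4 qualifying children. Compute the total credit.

Child Tax Credit: base = 4 × $3,660 = $14,640. $190,800 is $2,000 into a $8,000 phase-out range, leaving 6,000/8,000 of the credit: $14,640 × 6,000/8,000 = $10,980.
Commuter Credit: $190,800 is below the $211,800 cutoff, so the full $2,675 applies.
Solar Installation Rebate: $190,800 is below the $197,200 cutoff, so the full $2,700 applies.
Veteran's Credit: $190,800 is below the $212,100 cutoff, so the full $4,850 applies.
Total: $10,980 + $2,675 + $2,700 + $4,850 = $21,205.

$21,205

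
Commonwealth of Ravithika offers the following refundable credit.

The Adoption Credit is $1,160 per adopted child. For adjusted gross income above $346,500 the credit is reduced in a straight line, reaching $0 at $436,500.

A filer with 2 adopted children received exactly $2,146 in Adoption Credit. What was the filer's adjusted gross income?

$353,250

Full credit = 2 × $1,160 = $2,320.
$2,146 is 2,146/2,320 of the full $2,320, so 174/2,320 of the $90,000 range has been used: income = $346,500 + $90,000 × 174/2,320 = $353,250.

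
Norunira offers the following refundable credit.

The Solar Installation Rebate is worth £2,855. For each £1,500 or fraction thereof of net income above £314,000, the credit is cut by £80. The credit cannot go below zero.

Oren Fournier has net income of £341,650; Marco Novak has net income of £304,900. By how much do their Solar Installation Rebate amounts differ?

Oren (£341,650): Solar Installation Rebate: income exceeds £314,000 by £27,650, which is 19 full-or-partial £1,500 increments; reduction = 19 × £80 = £1,520, leaving £1,335.
Marco (£304,900): Solar Installation Rebate: £304,900 is at or below the £314,000 threshold, so the full £2,855 applies.
Difference: |£1,335 − £2,855| = £1,520.

£1,520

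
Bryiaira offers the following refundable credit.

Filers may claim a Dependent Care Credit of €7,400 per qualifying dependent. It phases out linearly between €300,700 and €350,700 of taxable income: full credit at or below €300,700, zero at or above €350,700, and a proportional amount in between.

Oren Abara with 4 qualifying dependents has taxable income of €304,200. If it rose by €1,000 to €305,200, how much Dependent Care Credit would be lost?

At €304,200 — base = 4 × €7,400 = €29,600. €304,200 is €3,500 into a €50,000 phase-out range, leaving 46,500/50,000 of the credit: €29,600 × 46,500/50,000 = €27,528.
At €305,200 — base = 4 × €7,400 = €29,600. €305,200 is €4,500 into a €50,000 phase-out range, leaving 45,500/50,000 of the credit: €29,600 × 45,500/50,000 = €26,936.
Lost: €27,528 − €26,936 = €592.

€592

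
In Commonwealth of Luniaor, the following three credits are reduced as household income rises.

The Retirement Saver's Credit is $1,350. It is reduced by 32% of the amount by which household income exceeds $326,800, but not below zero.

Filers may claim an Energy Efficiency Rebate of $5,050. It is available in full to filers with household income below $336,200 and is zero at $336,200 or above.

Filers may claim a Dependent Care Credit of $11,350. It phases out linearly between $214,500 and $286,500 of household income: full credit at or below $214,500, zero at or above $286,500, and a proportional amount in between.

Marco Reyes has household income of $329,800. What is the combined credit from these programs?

Retirement Saver's Credit: 32% of the $3,000 excess over $326,800 is $960; credit = $1,350 − $960 = $390.
Energy Efficiency Rebate: $329,800 is below the $336,200 cutoff, so the full $5,050 applies.
Dependent Care Credit: $329,800 is at or above $286,500, so the credit is $0.
Total: $390 + $5,050 + $0 = $5,440.

$5,440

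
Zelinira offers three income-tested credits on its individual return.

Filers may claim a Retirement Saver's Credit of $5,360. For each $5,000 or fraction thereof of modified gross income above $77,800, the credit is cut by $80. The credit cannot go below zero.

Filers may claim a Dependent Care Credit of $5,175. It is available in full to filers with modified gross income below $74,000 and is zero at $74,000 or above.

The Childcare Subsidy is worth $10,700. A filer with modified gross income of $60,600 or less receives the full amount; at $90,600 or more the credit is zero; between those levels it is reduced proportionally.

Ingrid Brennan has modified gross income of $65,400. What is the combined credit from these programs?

$19,523

Retirement Saver's Credit: $65,400 is at or below the $77,800 threshold, so the full $5,360 applies.
Dependent Care Credit: $65,400 is below the $74,000 cutoff, so the full $5,175 applies.
Childcare Subsidy: $65,400 is $4,800 into a $30,000 phase-out range, leaving 25,200/30,000 of the credit: $10,700 × 25,200/30,000 = $8,988.
Total: $5,360 + $5,175 + $8,988 = $19,523.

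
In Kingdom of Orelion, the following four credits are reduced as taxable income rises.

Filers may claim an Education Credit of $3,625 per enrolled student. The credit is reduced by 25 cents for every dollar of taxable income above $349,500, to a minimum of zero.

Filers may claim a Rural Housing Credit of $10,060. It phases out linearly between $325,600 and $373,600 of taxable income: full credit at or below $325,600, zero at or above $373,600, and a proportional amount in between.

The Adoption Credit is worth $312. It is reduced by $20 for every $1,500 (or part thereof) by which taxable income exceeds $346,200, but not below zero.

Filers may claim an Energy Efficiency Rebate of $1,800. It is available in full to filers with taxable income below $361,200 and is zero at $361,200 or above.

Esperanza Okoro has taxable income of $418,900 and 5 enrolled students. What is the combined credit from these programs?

$775

Education Credit: base = 5 × $3,625 = $18,125. 25% of the $69,400 excess over $349,500 is $17,350; credit = $18,125 − $17,350 = $775.
Rural Housing Credit: $418,900 is at or above $373,600, so the credit is $0.
Adoption Credit: income exceeds $346,200 by $72,700 → 49 increments × $20 = $980 ≥ base, so the credit is $0.
Energy Efficiency Rebate: $418,900 meets or exceeds the $361,200 cutoff, so the credit is $0.
Total: $775 + $0 + $0 + $0 = $775.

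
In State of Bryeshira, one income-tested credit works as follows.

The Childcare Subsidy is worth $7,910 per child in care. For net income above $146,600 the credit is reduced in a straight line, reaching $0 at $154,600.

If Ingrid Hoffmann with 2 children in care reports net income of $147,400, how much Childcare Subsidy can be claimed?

Childcare Subsidy: base = 2 × $7,910 = $15,820. $147,400 is $800 into a $8,000 phase-out range, leaving 7,200/8,000 of the credit: $15,820 × 7,200/8,000 = $14,238.

$14,238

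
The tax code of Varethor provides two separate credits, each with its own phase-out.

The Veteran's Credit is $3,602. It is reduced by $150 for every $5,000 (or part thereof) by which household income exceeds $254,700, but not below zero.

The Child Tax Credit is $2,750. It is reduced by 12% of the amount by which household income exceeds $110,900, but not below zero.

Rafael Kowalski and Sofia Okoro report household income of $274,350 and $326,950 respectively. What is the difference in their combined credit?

$1,650

Rafael ($274,350): Veteran's Credit: income exceeds $254,700 by $19,650, which is 4 full-or-partial $5,000 increments; reduction = 4 × $150 = $600, leaving $3,002. Child Tax Credit: 12% of the $163,450 excess over $110,900 is $19,614 ≥ base, so the credit is $0. total $3,002 + $0 = $3,002
Sofia ($326,950): Veteran's Credit: income exceeds $254,700 by $72,250, which is 15 full-or-partial $5,000 increments; reduction = 15 × $150 = $2,250, leaving $1,352. Child Tax Credit: 12% of the $216,050 excess over $110,900 is $25,926 ≥ base, so the credit is $0. total $1,352 + $0 = $1,352
Difference: |$3,002 − $1,352| = $1,650.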